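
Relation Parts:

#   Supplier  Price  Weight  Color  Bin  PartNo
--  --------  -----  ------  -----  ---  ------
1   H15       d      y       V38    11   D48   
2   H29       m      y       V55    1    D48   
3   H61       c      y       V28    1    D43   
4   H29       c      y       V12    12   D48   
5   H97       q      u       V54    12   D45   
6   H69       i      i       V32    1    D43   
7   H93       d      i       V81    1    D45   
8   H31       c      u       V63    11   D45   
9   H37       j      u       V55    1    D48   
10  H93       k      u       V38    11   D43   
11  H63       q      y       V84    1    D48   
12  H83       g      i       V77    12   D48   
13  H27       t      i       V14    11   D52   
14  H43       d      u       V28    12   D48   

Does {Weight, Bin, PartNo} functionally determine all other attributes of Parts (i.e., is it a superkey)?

No

Rows 2 and 11 have the same {Weight, Bin, PartNo} value (Weight=y, Bin=1, PartNo=D48) but are distinct tuples, so {Weight, Bin, PartNo} does not determine every attribute — not a superkey.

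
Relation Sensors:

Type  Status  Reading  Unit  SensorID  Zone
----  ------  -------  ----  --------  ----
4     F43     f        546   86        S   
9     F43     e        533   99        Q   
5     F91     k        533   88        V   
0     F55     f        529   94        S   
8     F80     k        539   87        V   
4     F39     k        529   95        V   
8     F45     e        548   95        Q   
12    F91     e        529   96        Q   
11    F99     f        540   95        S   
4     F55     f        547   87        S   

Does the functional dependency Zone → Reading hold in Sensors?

Yes

Zone=S: 4 rows → Reading = f, f, f, f ✓
Zone=Q: 3 rows → Reading = e, e, e ✓
Zone=V: 3 rows → Reading = k, k, k ✓
Every Zone value is associated with a single Reading value, so Zone → Reading holds.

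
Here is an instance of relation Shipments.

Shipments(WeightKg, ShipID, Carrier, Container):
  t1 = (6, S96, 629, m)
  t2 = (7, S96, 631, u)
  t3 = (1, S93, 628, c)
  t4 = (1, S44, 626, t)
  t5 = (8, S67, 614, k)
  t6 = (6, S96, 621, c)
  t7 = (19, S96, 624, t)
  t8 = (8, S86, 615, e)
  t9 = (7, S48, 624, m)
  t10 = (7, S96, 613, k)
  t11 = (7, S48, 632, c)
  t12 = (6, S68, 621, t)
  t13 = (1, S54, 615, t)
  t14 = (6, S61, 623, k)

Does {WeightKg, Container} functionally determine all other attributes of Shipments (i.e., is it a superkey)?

No

Rows 4 and 13 have the same {WeightKg, Container} value (WeightKg=1, Container=t) but are distinct tuples, so {WeightKg, Container} does not determine every attribute — not a superkey.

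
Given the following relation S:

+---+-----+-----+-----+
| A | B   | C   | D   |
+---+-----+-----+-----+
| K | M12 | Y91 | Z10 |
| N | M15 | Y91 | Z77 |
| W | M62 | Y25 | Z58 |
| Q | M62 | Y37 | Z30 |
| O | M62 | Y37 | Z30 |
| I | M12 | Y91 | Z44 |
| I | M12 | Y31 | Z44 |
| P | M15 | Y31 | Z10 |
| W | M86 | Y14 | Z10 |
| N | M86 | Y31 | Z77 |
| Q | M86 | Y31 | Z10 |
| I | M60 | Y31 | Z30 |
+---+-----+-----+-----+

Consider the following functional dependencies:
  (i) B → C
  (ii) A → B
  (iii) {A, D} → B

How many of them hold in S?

0

(i) B → C: B=M12: 3 rows → C takes values {Y91, Y31} — violation; B=M15: 2 rows → C takes values {Y91, Y31} — violation; B=M62: 3 rows → C takes values {Y25, Y37} — violation; B=M86: 3 rows → C takes values {Y14, Y31} — violation — fails.
(ii) A → B: A=N: 2 rows → B takes values {M15, M86} — violation; A=W: 2 rows → B takes values {M62, M86} — violation; A=Q: 2 rows → B takes values {M62, M86} — violation; A=I: 3 rows → B takes values {M12, M60} — violation — fails.
(iii) {A, D} → B: (A=N, D=Z77): 2 rows → B takes values {M15, M86} — violation — fails.
None of the 3 dependencies hold.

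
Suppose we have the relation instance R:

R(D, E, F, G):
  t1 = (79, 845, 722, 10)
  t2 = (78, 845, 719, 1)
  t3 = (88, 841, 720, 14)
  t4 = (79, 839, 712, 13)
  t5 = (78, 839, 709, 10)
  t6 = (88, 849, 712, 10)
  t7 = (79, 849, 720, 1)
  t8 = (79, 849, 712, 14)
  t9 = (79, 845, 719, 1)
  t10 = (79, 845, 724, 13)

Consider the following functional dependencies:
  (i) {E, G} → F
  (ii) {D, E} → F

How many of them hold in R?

(i) {E, G} → F: every LHS value maps to a single RHS value — holds.
(ii) {D, E} → F: (D=79, E=845): rows 1, 9, 10 → F takes values {722, 719, 724} — violation; (D=79, E=849): rows 7, 8 → F takes values {720, 712} — violation — fails.
1 of the 2 dependencies holds.

1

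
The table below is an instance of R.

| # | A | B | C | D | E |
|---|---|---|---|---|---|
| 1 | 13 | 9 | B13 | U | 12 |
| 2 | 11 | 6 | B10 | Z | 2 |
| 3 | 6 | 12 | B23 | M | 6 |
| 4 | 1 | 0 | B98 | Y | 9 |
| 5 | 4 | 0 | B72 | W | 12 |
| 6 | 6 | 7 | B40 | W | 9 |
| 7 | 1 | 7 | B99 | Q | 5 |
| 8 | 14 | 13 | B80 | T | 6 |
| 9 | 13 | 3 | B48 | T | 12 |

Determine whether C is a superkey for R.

Yes

All 9 rows have distinct C values, so C → (all attributes) holds and C is a superkey.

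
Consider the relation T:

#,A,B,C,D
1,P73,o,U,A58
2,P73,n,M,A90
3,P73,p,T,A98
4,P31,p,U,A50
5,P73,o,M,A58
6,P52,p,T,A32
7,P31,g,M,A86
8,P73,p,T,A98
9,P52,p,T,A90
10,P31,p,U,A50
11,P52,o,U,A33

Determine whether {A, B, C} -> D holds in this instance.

(A=P73, B=o, C=U): row 1 → D = A58 ✓
(A=P73, B=n, C=M): row 2 → D = A90 ✓
(A=P73, B=p, C=T): rows 3, 8 → D = A98, A98 ✓
(A=P31, B=p, C=U): rows 4, 10 → D = A50, A50 ✓
(A=P73, B=o, C=M): row 5 → D = A58 ✓
(A=P52, B=p, C=T): rows 6, 9 → D takes values {A32, A90} — violation
(A=P31, B=g, C=M): row 7 → D = A86 ✓
(A=P52, B=o, C=U): row 11 → D = A33 ✓
Two rows agree on {A, B, C} but differ on D, so {A, B, C} -> D does not hold.

No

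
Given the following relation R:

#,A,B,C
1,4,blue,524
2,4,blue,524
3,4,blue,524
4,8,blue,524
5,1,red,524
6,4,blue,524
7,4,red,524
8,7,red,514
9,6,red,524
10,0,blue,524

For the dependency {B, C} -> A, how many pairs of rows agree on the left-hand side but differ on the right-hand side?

12

(B=blue, C=524): violating pairs (1,4), (1,10), (2,4), (2,10), (3,4), (3,10), (4,6), (4,10), (6,10) — 9 pairs.
(B=red, C=524): violating pairs (5,7), (5,9), (7,9) — 3 pairs.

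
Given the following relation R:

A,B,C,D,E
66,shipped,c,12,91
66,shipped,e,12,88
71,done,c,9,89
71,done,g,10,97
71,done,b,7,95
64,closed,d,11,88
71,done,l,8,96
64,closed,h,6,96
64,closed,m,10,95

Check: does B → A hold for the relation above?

Yes

B=shipped: 2 rows → A = 66, 66 ✓
B=done: 4 rows → A = 71, 71, 71, 71 ✓
B=closed: 3 rows → A = 64, 64, 64 ✓
Every B value is associated with a single A value, so B → A holds.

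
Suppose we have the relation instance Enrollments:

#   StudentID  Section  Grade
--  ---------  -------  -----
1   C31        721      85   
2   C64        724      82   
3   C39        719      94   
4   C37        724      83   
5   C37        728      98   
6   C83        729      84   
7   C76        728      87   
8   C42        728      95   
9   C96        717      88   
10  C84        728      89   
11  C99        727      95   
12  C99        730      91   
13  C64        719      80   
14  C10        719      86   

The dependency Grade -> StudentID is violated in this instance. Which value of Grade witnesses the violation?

95

Grade=85: row 1 → StudentID = C31 ✓
Grade=82: row 2 → StudentID = C64 ✓
Grade=94: row 3 → StudentID = C39 ✓
Grade=83: row 4 → StudentID = C37 ✓
Grade=98: row 5 → StudentID = C37 ✓
Grade=84: row 6 → StudentID = C83 ✓
Grade=87: row 7 → StudentID = C76 ✓
Grade=95: rows 8, 11 → StudentID takes values {C42, C99} — violation
Grade=88: row 9 → StudentID = C96 ✓
Grade=89: row 10 → StudentID = C84 ✓
Grade=91: row 12 → StudentID = C99 ✓
Grade=80: row 13 → StudentID = C64 ✓
Grade=86: row 14 → StudentID = C10 ✓
The only Grade value with inconsistent StudentID is Grade=95.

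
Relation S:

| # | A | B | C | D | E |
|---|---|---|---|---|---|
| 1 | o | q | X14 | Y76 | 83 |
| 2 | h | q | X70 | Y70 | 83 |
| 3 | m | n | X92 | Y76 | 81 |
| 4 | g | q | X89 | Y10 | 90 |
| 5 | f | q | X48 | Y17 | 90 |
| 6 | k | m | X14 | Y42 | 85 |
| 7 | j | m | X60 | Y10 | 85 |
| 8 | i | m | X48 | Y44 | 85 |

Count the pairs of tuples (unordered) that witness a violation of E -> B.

0

E=83: all 2 rows agree on B — 0 pairs.
E=90: all 2 rows agree on B — 0 pairs.
E=85: all 3 rows agree on B — 0 pairs.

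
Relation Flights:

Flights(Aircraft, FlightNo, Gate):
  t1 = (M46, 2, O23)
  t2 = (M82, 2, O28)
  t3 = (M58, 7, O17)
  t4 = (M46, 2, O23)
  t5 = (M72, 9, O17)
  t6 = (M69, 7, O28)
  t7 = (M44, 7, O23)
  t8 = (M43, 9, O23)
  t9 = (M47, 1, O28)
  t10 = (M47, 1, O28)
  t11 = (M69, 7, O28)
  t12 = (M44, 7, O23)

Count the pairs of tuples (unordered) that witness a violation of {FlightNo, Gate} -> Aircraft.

0

(FlightNo=2, Gate=O23): all 2 rows agree on Aircraft — 0 pairs.
(FlightNo=7, Gate=O28): all 2 rows agree on Aircraft — 0 pairs.
(FlightNo=7, Gate=O23): all 2 rows agree on Aircraft — 0 pairs.
(FlightNo=1, Gate=O28): all 2 rows agree on Aircraft — 0 pairs.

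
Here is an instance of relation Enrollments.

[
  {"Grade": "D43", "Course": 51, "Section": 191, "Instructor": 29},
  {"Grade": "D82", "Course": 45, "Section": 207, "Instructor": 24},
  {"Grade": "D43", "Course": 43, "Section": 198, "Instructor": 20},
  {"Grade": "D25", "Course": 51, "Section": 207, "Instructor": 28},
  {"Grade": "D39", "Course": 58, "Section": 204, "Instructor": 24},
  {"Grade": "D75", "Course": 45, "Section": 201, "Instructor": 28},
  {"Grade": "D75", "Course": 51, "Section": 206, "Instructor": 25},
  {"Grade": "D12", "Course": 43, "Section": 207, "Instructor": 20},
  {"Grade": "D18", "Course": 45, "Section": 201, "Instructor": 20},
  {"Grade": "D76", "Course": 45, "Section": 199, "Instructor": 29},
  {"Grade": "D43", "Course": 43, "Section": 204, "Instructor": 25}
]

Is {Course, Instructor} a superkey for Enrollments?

Two distinct rows share (Course=43, Instructor=20), so {Course, Instructor} does not determine every attribute — not a superkey.

No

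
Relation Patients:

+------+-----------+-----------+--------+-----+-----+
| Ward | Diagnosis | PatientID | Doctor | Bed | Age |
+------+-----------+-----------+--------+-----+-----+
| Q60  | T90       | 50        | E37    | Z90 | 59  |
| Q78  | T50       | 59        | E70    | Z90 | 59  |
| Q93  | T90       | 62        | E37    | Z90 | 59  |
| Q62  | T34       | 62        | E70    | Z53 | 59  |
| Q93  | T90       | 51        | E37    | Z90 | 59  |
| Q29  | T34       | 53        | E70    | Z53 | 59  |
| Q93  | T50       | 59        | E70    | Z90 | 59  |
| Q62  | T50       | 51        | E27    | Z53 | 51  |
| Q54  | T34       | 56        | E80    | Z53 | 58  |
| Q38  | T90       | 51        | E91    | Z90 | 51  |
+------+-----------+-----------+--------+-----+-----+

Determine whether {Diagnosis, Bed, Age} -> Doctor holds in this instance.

(Diagnosis=T90, Bed=Z90, Age=59): 3 rows → Doctor = E37, E37, E37 ✓
(Diagnosis=T50, Bed=Z90, Age=59): 2 rows → Doctor = E70, E70 ✓
(Diagnosis=T34, Bed=Z53, Age=59): 2 rows → Doctor = E70, E70 ✓
(Diagnosis=T50, Bed=Z53, Age=51): 1 row → Doctor = E27 ✓
(Diagnosis=T34, Bed=Z53, Age=58): 1 row → Doctor = E80 ✓
(Diagnosis=T90, Bed=Z90, Age=51): 1 row → Doctor = E91 ✓
Every {Diagnosis, Bed, Age} value is associated with a single Doctor value, so {Diagnosis, Bed, Age} -> Doctor holds.

Yes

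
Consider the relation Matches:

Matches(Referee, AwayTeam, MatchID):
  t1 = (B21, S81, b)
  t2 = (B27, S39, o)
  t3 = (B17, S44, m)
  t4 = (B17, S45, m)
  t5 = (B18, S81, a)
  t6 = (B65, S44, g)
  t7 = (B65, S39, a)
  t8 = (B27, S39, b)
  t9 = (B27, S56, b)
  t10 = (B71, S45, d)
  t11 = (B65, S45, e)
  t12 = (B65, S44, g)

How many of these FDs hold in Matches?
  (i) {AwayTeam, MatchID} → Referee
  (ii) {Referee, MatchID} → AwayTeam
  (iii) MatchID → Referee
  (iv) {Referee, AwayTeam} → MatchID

1

(i) {AwayTeam, MatchID} → Referee: every LHS value maps to a single RHS value — holds.
(ii) {Referee, MatchID} → AwayTeam: (Referee=B17, MatchID=m): rows 3, 4 → AwayTeam takes values {S44, S45} — violation; (Referee=B27, MatchID=b): rows 8, 9 → AwayTeam takes values {S39, S56} — violation — fails.
(iii) MatchID → Referee: MatchID=b: rows 1, 8, 9 → Referee takes values {B21, B27} — violation; MatchID=a: rows 5, 7 → Referee takes values {B18, B65} — violation — fails.
(iv) {Referee, AwayTeam} → MatchID: (Referee=B27, AwayTeam=S39): rows 2, 8 → MatchID takes values {o, b} — violation — fails.
1 of the 4 dependencies holds.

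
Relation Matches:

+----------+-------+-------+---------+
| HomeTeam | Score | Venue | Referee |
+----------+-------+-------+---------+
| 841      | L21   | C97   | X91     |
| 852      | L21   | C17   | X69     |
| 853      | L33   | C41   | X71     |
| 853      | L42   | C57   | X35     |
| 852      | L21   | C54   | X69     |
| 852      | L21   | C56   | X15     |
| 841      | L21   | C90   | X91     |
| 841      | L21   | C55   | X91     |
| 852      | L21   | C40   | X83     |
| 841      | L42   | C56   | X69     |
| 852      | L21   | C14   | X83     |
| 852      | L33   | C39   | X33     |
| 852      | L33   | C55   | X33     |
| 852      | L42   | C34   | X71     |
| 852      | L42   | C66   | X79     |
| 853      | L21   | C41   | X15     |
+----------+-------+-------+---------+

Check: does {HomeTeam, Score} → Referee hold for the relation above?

(HomeTeam=841, Score=L21): 3 rows → Referee = X91, X91, X91 ✓
(HomeTeam=852, Score=L21): 5 rows → Referee takes values {X69, X15, X83} — violation
(HomeTeam=853, Score=L33): 1 row → Referee = X71 ✓
(HomeTeam=853, Score=L42): 1 row → Referee = X35 ✓
(HomeTeam=841, Score=L42): 1 row → Referee = X69 ✓
(HomeTeam=852, Score=L33): 2 rows → Referee = X33, X33 ✓
(HomeTeam=852, Score=L42): 2 rows → Referee takes values {X71, X79} — violation
(HomeTeam=853, Score=L21): 1 row → Referee = X15 ✓
Two rows agree on {HomeTeam, Score} but differ on Referee, so {HomeTeam, Score} → Referee does not hold.

No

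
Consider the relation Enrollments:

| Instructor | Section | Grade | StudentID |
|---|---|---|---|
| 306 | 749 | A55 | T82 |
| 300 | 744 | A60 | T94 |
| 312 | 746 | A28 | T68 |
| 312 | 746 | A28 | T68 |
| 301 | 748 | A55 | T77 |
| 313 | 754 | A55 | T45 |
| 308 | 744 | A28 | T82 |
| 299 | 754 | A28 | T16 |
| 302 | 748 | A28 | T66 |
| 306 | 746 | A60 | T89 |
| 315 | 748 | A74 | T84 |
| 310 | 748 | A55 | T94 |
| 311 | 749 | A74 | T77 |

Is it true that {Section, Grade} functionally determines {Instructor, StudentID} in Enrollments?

(Section=749, Grade=A55): 1 row → {Instructor,StudentID} = (306, T82) ✓
(Section=744, Grade=A60): 1 row → {Instructor,StudentID} = (300, T94) ✓
(Section=746, Grade=A28): 2 rows → {Instructor,StudentID} = (312, T68), (312, T68) ✓
(Section=748, Grade=A55): 2 rows → {Instructor,StudentID} takes values {(301, T77), (310, T94)} — violation
(Section=754, Grade=A55): 1 row → {Instructor,StudentID} = (313, T45) ✓
(Section=744, Grade=A28): 1 row → {Instructor,StudentID} = (308, T82) ✓
(Section=754, Grade=A28): 1 row → {Instructor,StudentID} = (299, T16) ✓
(Section=748, Grade=A28): 1 row → {Instructor,StudentID} = (302, T66) ✓
(Section=746, Grade=A60): 1 row → {Instructor,StudentID} = (306, T89) ✓
(Section=748, Grade=A74): 1 row → {Instructor,StudentID} = (315, T84) ✓
(Section=749, Grade=A74): 1 row → {Instructor,StudentID} = (311, T77) ✓
Two rows agree on {Section, Grade} but differ on {Instructor, StudentID}, so {Section, Grade} → {Instructor, StudentID} does not hold.

No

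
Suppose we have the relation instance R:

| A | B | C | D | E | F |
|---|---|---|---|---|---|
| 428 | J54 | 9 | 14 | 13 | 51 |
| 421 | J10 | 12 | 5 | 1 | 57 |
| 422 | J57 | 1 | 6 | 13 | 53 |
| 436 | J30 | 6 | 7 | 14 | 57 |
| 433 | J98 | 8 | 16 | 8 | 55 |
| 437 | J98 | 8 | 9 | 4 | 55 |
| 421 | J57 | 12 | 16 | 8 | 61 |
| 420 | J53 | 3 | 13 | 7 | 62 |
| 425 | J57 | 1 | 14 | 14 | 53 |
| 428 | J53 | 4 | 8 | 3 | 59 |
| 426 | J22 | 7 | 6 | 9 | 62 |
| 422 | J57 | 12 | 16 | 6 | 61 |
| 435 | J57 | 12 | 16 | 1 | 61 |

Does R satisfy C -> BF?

C=9: 1 row → {B,F} = (J54, 51) ✓
C=12: 4 rows → {B,F} takes values {(J10, 57), (J57, 61)} — violation
C=1: 2 rows → {B,F} = (J57, 53), (J57, 53) ✓
C=6: 1 row → {B,F} = (J30, 57) ✓
C=8: 2 rows → {B,F} = (J98, 55), (J98, 55) ✓
C=3: 1 row → {B,F} = (J53, 62) ✓
C=4: 1 row → {B,F} = (J53, 59) ✓
C=7: 1 row → {B,F} = (J22, 62) ✓
Two rows agree on C but differ on BF, so C -> BF does not hold.

No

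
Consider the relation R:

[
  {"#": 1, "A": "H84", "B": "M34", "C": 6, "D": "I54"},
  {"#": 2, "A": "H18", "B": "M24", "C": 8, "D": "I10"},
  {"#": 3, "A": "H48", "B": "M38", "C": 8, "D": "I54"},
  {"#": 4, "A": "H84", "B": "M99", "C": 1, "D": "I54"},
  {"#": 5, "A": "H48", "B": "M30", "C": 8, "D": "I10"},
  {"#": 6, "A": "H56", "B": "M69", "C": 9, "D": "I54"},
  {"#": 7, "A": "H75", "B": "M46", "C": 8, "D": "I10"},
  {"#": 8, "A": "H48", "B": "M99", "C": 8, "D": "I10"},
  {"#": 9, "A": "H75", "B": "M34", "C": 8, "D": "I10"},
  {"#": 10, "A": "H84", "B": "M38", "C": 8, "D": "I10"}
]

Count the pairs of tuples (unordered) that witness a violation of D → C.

6

D=I54: violating pairs (1,3), (1,4), (1,6), (3,4), (3,6), (4,6) — 6 pairs.
D=I10: all 6 rows agree on C — 0 pairs.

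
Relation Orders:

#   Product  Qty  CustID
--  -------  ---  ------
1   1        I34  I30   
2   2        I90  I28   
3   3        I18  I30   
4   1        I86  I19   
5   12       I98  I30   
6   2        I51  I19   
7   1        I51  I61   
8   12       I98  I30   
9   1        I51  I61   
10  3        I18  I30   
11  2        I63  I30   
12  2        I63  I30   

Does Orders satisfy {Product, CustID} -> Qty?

(Product=1, CustID=I30): row 1 → Qty = I34 ✓
(Product=2, CustID=I28): row 2 → Qty = I90 ✓
(Product=3, CustID=I30): rows 3, 10 → Qty = I18, I18 ✓
(Product=1, CustID=I19): row 4 → Qty = I86 ✓
(Product=12, CustID=I30): rows 5, 8 → Qty = I98, I98 ✓
(Product=2, CustID=I19): row 6 → Qty = I51 ✓
(Product=1, CustID=I61): rows 7, 9 → Qty = I51, I51 ✓
(Product=2, CustID=I30): rows 11, 12 → Qty = I63, I63 ✓
Every {Product, CustID} value is associated with a single Qty value, so {Product, CustID} -> Qty holds.

Yes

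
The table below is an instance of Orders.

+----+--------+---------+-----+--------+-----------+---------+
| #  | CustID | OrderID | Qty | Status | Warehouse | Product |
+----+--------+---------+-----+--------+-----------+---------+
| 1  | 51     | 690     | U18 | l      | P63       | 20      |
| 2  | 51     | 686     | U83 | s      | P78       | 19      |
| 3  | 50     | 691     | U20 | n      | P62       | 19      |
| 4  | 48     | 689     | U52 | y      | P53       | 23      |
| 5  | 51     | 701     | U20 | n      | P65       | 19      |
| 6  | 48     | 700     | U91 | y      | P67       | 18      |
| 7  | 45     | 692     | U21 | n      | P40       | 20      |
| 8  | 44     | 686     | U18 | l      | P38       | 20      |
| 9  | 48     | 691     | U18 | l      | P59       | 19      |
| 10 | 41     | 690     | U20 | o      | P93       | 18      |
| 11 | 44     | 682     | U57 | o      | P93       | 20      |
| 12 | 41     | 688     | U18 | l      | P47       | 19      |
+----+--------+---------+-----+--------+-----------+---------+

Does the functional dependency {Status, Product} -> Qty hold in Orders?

Yes

(Status=l, Product=20): rows 1, 8 → Qty = U18, U18 ✓
(Status=s, Product=19): row 2 → Qty = U83 ✓
(Status=n, Product=19): rows 3, 5 → Qty = U20, U20 ✓
(Status=y, Product=23): row 4 → Qty = U52 ✓
(Status=y, Product=18): row 6 → Qty = U91 ✓
(Status=n, Product=20): row 7 → Qty = U21 ✓
(Status=l, Product=19): rows 9, 12 → Qty = U18, U18 ✓
(Status=o, Product=18): row 10 → Qty = U20 ✓
(Status=o, Product=20): row 11 → Qty = U57 ✓
Every {Status, Product} value is associated with a single Qty value, so {Status, Product} -> Qty holds.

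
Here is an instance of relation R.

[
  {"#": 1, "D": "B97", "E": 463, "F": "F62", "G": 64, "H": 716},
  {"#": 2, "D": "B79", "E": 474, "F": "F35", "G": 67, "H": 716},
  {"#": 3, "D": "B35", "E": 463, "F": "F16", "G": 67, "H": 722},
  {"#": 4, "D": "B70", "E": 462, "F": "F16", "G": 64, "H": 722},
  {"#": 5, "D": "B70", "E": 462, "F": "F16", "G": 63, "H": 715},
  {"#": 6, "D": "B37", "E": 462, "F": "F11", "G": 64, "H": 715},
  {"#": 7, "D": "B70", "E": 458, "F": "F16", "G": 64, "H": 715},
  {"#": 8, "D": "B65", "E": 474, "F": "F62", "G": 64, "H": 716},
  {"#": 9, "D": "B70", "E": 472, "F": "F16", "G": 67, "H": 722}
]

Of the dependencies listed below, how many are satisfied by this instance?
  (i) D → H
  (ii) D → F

(i) D → H: D=B70: rows 4, 5, 7, 9 → H takes values {722, 715} — violation — fails.
(ii) D → F: every LHS value maps to a single RHS value — holds.
1 of the 2 dependencies holds.

1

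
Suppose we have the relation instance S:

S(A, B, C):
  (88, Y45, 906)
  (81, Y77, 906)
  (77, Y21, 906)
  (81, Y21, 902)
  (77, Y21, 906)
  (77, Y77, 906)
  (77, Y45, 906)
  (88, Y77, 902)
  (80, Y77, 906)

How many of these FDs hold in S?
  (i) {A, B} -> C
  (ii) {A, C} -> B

1

(i) {A, B} -> C: every LHS value maps to a single RHS value — holds.
(ii) {A, C} -> B: (A=77, C=906): 4 rows → B takes values {Y21, Y77, Y45} — violation — fails.
1 of the 2 dependencies holds.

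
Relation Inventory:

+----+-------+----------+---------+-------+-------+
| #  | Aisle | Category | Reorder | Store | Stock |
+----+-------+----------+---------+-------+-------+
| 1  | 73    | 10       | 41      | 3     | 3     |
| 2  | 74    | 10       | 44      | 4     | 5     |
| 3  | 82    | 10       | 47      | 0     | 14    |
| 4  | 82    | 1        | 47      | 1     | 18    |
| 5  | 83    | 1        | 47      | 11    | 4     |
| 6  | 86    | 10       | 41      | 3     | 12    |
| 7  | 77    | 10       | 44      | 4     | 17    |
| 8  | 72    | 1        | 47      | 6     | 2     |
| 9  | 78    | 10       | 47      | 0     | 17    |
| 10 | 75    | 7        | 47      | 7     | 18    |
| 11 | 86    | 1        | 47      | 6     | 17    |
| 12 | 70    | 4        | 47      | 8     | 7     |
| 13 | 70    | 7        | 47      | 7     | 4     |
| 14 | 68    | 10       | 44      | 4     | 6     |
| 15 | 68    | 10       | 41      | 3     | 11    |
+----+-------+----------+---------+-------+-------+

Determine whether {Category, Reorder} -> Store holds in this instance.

(Category=10, Reorder=41): rows 1, 6, 15 → Store = 3, 3, 3 ✓
(Category=10, Reorder=44): rows 2, 7, 14 → Store = 4, 4, 4 ✓
(Category=10, Reorder=47): rows 3, 9 → Store = 0, 0 ✓
(Category=1, Reorder=47): rows 4, 5, 8, 11 → Store takes values {1, 11, 6} — violation
(Category=7, Reorder=47): rows 10, 13 → Store = 7, 7 ✓
(Category=4, Reorder=47): row 12 → Store = 8 ✓
Two rows agree on {Category, Reorder} but differ on Store, so {Category, Reorder} -> Store does not hold.

No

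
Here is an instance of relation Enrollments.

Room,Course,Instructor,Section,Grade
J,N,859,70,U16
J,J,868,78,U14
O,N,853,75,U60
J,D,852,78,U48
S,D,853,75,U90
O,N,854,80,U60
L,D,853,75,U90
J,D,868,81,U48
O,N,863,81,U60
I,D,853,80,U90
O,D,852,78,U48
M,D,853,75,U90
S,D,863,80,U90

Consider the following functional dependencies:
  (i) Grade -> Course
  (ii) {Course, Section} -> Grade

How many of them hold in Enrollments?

2

(i) Grade -> Course: every LHS value maps to a single RHS value — holds.
(ii) {Course, Section} -> Grade: every LHS value maps to a single RHS value — holds.
2 of the 2 dependencies hold.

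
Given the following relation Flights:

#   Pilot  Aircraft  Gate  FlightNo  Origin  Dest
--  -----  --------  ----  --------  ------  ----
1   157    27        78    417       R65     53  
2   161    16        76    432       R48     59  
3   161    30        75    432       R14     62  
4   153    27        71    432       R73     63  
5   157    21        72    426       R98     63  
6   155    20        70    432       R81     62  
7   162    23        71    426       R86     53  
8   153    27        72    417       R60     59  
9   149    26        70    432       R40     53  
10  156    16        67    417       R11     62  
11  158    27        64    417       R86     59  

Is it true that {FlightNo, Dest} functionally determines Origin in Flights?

No

(FlightNo=417, Dest=53): row 1 → Origin = R65 ✓
(FlightNo=432, Dest=59): row 2 → Origin = R48 ✓
(FlightNo=432, Dest=62): rows 3, 6 → Origin takes values {R14, R81} — violation
(FlightNo=432, Dest=63): row 4 → Origin = R73 ✓
(FlightNo=426, Dest=63): row 5 → Origin = R98 ✓
(FlightNo=426, Dest=53): row 7 → Origin = R86 ✓
(FlightNo=417, Dest=59): rows 8, 11 → Origin takes values {R60, R86} — violation
(FlightNo=432, Dest=53): row 9 → Origin = R40 ✓
(FlightNo=417, Dest=62): row 10 → Origin = R11 ✓
Two rows agree on {FlightNo, Dest} but differ on Origin, so {FlightNo, Dest} -> Origin does not hold.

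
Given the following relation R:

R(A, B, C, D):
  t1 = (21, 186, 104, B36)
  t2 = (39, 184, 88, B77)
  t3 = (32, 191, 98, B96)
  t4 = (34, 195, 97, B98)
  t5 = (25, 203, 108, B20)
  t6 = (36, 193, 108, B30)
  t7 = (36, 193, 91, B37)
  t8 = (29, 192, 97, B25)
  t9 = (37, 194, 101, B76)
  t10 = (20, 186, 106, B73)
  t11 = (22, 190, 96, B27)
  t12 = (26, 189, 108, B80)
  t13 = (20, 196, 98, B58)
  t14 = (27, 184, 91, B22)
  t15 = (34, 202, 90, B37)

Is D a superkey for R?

No

Rows 7 and 15 have the same D value D=B37 but are distinct tuples, so D does not determine every attribute — not a superkey.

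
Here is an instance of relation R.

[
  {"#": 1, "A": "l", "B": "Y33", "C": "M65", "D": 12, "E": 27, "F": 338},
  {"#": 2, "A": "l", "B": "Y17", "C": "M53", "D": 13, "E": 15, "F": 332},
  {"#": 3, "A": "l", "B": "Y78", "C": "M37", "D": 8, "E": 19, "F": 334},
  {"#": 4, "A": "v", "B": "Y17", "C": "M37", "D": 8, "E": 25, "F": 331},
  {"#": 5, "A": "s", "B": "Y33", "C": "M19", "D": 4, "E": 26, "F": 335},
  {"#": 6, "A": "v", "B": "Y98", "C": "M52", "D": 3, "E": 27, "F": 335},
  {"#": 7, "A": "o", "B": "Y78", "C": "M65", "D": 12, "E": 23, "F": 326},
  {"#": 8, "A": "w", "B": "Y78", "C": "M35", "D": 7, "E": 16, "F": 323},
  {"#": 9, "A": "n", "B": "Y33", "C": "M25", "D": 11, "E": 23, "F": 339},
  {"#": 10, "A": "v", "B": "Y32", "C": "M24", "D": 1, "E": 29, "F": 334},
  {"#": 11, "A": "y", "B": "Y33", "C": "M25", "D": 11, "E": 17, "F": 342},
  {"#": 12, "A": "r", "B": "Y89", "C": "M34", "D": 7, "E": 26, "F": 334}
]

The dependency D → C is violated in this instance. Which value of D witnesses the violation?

D=12: rows 1, 7 → C = M65, M65 ✓
D=13: row 2 → C = M53 ✓
D=8: rows 3, 4 → C = M37, M37 ✓
D=4: row 5 → C = M19 ✓
D=3: row 6 → C = M52 ✓
D=7: rows 8, 12 → C takes values {M35, M34} — violation
D=11: rows 9, 11 → C = M25, M25 ✓
D=1: row 10 → C = M24 ✓
The only D value with inconsistent C is D=7.

7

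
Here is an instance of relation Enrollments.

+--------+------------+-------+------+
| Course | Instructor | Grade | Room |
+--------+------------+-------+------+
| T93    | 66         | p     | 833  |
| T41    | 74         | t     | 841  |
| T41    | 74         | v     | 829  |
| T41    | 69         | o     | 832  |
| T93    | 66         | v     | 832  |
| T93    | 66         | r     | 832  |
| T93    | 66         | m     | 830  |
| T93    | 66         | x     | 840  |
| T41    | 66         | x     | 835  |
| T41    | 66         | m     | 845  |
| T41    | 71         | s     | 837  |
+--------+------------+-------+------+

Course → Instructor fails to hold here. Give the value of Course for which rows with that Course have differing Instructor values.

Course=T93: 5 rows → Instructor = 66, 66, 66, 66, 66 ✓
Course=T41: 6 rows → Instructor takes values {74, 69, 66, 71} — violation
The only Course value with inconsistent Instructor is Course=T41.

T41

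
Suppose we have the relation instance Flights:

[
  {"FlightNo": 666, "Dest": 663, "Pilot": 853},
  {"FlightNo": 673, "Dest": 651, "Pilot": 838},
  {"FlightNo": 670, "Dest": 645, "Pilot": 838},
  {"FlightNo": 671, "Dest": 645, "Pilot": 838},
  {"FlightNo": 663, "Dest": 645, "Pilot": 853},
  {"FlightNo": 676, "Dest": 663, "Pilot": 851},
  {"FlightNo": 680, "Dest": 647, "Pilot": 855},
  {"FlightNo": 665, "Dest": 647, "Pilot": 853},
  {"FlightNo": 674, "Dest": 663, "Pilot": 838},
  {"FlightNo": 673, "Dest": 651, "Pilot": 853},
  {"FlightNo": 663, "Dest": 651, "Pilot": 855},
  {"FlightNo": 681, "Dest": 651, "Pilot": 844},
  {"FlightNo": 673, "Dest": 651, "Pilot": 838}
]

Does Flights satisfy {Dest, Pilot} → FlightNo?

(Dest=663, Pilot=853): 1 row → FlightNo = 666 ✓
(Dest=651, Pilot=838): 2 rows → FlightNo = 673, 673 ✓
(Dest=645, Pilot=838): 2 rows → FlightNo takes values {670, 671} — violation
(Dest=645, Pilot=853): 1 row → FlightNo = 663 ✓
(Dest=663, Pilot=851): 1 row → FlightNo = 676 ✓
(Dest=647, Pilot=855): 1 row → FlightNo = 680 ✓
(Dest=647, Pilot=853): 1 row → FlightNo = 665 ✓
(Dest=663, Pilot=838): 1 row → FlightNo = 674 ✓
(Dest=651, Pilot=853): 1 row → FlightNo = 673 ✓
(Dest=651, Pilot=855): 1 row → FlightNo = 663 ✓
(Dest=651, Pilot=844): 1 row → FlightNo = 681 ✓
Two rows agree on {Dest, Pilot} but differ on FlightNo, so {Dest, Pilot} → FlightNo does not hold.

No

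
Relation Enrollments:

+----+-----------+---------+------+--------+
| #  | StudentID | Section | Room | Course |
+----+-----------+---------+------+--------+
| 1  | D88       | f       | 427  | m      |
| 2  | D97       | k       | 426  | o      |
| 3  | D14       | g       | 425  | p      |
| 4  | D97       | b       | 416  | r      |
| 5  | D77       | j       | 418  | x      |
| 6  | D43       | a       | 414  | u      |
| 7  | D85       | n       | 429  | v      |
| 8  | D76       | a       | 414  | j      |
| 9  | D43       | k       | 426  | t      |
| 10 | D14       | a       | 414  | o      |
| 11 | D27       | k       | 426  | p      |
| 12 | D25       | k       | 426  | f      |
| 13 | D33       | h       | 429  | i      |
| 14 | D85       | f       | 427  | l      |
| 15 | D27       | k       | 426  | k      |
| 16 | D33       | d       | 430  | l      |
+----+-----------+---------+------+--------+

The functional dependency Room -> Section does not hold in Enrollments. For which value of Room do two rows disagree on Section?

429

Room=427: rows 1, 14 → Section = f, f ✓
Room=426: rows 2, 9, 11, 12, 15 → Section = k, k, k, k, k ✓
Room=425: row 3 → Section = g ✓
Room=416: row 4 → Section = b ✓
Room=418: row 5 → Section = j ✓
Room=414: rows 6, 8, 10 → Section = a, a, a ✓
Room=429: rows 7, 13 → Section takes values {n, h} — violation
Room=430: row 16 → Section = d ✓
The only Room value with inconsistent Section is Room=429.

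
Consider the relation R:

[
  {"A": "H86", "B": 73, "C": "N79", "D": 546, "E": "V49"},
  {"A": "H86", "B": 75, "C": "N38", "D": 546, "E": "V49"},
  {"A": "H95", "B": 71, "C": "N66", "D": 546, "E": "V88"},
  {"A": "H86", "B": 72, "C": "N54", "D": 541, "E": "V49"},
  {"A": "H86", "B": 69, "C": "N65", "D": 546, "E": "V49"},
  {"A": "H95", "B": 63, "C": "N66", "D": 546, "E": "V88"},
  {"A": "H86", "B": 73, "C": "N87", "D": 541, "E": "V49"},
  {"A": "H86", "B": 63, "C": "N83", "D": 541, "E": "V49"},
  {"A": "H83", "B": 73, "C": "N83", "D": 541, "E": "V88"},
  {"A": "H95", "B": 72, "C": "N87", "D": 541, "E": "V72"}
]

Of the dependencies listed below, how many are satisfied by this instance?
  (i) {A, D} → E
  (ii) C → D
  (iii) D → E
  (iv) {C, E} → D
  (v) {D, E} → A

(i) {A, D} → E: every LHS value maps to a single RHS value — holds.
(ii) C → D: every LHS value maps to a single RHS value — holds.
(iii) D → E: D=546: 5 rows → E takes values {V49, V88} — violation; D=541: 5 rows → E takes values {V49, V88, V72} — violation — fails.
(iv) {C, E} → D: every LHS value maps to a single RHS value — holds.
(v) {D, E} → A: every LHS value maps to a single RHS value — holds.
4 of the 5 dependencies hold.

4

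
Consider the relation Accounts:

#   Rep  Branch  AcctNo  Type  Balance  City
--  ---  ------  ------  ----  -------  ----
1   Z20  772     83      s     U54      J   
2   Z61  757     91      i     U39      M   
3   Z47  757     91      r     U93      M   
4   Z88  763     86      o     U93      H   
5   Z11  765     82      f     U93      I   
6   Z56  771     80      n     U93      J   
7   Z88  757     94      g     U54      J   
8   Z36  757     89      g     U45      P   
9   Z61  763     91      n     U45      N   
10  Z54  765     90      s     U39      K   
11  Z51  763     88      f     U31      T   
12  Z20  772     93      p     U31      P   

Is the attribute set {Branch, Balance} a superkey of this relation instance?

Yes

All 12 rows have distinct {Branch, Balance} values, so {Branch, Balance} → (all attributes) holds and {Branch, Balance} is a superkey.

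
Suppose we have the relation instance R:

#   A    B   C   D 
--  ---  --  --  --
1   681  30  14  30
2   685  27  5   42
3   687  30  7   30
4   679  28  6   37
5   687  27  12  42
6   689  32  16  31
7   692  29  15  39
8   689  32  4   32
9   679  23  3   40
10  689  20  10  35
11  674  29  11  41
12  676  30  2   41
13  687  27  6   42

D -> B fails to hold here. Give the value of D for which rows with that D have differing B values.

D=30: rows 1, 3 → B = 30, 30 ✓
D=42: rows 2, 5, 13 → B = 27, 27, 27 ✓
D=37: row 4 → B = 28 ✓
D=31: row 6 → B = 32 ✓
D=39: row 7 → B = 29 ✓
D=32: row 8 → B = 32 ✓
D=40: row 9 → B = 23 ✓
D=35: row 10 → B = 20 ✓
D=41: rows 11, 12 → B takes values {29, 30} — violation
The only D value with inconsistent B is D=41.

41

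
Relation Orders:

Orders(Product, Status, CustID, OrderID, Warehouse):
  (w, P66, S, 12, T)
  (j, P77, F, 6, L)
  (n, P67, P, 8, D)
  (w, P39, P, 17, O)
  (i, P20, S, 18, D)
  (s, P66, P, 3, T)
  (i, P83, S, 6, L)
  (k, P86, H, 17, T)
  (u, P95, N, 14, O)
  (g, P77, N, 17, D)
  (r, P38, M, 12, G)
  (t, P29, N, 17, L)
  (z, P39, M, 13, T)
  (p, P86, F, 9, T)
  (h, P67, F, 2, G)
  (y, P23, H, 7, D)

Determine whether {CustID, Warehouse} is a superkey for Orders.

Yes

All 16 rows have distinct {CustID, Warehouse} values, so {CustID, Warehouse} → (all attributes) holds and {CustID, Warehouse} is a superkey.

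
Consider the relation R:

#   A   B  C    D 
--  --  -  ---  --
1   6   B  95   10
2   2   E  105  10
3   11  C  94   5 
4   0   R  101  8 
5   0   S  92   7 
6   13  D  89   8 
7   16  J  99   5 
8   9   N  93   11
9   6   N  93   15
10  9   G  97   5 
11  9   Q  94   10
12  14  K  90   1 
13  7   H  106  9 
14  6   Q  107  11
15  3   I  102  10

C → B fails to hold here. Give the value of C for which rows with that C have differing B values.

94

C=95: row 1 → B = B ✓
C=105: row 2 → B = E ✓
C=94: rows 3, 11 → B takes values {C, Q} — violation
C=101: row 4 → B = R ✓
C=92: row 5 → B = S ✓
C=89: row 6 → B = D ✓
C=99: row 7 → B = J ✓
C=93: rows 8, 9 → B = N, N ✓
C=97: row 10 → B = G ✓
C=90: row 12 → B = K ✓
C=106: row 13 → B = H ✓
C=107: row 14 → B = Q ✓
C=102: row 15 → B = I ✓
The only C value with inconsistent B is C=94.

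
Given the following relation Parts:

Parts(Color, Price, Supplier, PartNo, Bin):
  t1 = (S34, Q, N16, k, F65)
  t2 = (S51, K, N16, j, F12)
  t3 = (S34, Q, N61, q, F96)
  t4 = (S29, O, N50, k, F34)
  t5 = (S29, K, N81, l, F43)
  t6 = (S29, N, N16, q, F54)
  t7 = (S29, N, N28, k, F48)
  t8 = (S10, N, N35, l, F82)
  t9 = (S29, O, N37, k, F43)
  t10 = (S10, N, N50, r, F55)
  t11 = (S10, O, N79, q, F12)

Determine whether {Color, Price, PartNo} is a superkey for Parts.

Rows 4 and 9 have the same {Color, Price, PartNo} value (Color=S29, Price=O, PartNo=k) but are distinct tuples, so {Color, Price, PartNo} does not determine every attribute — not a superkey.

No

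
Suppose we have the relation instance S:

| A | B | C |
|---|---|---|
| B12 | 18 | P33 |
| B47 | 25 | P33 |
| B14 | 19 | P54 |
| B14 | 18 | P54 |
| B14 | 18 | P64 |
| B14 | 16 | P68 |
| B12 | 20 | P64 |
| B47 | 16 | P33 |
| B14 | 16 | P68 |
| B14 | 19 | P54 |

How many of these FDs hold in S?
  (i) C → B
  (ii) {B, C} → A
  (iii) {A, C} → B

1

(i) C → B: C=P33: 3 rows → B takes values {18, 25, 16} — violation; C=P54: 3 rows → B takes values {19, 18} — violation; C=P64: 2 rows → B takes values {18, 20} — violation — fails.
(ii) {B, C} → A: every LHS value maps to a single RHS value — holds.
(iii) {A, C} → B: (A=B47, C=P33): 2 rows → B takes values {25, 16} — violation; (A=B14, C=P54): 3 rows → B takes values {19, 18} — violation — fails.
1 of the 3 dependencies holds.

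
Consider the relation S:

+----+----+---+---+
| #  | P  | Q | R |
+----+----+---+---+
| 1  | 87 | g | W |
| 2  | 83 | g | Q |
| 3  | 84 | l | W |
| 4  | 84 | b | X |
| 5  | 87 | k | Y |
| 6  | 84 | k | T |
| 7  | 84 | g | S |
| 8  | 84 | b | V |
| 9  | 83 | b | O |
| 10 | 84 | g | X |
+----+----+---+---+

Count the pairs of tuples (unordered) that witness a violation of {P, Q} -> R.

(P=84, Q=b): violating pairs (4,8) — 1 pair.
(P=84, Q=g): violating pairs (7,10) — 1 pair.

2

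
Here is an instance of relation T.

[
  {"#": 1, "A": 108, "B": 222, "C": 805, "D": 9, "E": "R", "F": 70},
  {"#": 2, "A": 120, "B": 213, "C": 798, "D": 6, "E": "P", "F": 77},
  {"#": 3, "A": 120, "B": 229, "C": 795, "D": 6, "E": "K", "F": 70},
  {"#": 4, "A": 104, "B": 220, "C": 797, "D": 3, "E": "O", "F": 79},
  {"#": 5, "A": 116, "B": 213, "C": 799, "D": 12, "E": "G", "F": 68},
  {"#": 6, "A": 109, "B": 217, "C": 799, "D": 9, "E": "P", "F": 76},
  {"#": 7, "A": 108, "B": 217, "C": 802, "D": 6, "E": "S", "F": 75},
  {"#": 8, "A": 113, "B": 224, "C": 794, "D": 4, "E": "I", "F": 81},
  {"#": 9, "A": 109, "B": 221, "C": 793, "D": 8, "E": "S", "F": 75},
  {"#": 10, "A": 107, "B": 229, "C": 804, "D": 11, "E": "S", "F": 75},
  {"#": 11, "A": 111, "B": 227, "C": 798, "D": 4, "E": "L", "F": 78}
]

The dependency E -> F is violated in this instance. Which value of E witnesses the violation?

E=R: row 1 → F = 70 ✓
E=P: rows 2, 6 → F takes values {77, 76} — violation
E=K: row 3 → F = 70 ✓
E=O: row 4 → F = 79 ✓
E=G: row 5 → F = 68 ✓
E=S: rows 7, 9, 10 → F = 75, 75, 75 ✓
E=I: row 8 → F = 81 ✓
E=L: row 11 → F = 78 ✓
The only E value with inconsistent F is E=P.

P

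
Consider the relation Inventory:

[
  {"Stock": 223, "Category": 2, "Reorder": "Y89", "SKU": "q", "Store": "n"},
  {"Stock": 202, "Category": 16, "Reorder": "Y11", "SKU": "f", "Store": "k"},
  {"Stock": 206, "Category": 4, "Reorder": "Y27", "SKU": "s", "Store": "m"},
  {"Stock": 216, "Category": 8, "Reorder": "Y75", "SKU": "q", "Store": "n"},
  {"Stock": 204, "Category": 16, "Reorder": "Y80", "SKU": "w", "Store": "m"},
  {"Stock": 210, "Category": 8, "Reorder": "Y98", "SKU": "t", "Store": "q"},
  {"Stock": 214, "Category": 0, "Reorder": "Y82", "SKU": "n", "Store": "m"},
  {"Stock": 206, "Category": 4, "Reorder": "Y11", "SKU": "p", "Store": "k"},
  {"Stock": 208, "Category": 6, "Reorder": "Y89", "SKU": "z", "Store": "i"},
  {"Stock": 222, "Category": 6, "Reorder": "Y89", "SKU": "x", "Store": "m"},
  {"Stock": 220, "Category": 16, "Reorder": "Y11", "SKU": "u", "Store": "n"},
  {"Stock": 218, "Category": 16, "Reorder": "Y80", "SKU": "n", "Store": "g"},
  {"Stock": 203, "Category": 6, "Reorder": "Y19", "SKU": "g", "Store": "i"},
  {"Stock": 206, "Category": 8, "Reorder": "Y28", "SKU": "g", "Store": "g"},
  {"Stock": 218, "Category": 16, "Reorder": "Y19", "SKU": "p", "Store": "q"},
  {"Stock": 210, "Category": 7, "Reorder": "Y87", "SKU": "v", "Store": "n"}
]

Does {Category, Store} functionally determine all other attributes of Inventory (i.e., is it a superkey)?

No

Two distinct rows share (Category=6, Store=i), so {Category, Store} does not determine every attribute — not a superkey.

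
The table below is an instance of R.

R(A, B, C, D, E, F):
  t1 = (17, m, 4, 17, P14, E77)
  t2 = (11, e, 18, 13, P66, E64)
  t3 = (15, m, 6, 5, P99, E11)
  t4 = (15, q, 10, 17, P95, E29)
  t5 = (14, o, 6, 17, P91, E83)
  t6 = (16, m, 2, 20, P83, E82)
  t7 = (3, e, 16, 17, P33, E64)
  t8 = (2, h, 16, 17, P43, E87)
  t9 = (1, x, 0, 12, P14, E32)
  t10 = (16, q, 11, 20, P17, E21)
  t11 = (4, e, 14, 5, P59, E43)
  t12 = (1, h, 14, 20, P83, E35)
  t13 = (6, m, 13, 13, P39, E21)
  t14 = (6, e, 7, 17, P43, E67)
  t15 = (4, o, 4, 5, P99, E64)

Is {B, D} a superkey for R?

No

Rows 7 and 14 have the same {B, D} value (B=e, D=17) but are distinct tuples, so {B, D} does not determine every attribute — not a superkey.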